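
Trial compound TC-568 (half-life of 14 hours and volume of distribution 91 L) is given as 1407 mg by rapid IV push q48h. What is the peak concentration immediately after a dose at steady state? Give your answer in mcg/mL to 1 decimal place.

17.0 mcg/mL

k = ln2/t½ = ln2/14 ≈ 0.049511 h⁻¹; fraction remaining f = e^(−kτ) = e^(−0.049511×48) ≈ 0.0929.
Accumulation ratio R = 1/(1 − f) ≈ 1/0.9071 ≈ 1.1024.
Each bolus raises the concentration by D/Vd = 1407/91 ≈ 15.462 mcg/mL.
Cmax,ss = C₀/(1 − f) ≈ 15.462/0.9071 ≈ 17.046 mcg/mL.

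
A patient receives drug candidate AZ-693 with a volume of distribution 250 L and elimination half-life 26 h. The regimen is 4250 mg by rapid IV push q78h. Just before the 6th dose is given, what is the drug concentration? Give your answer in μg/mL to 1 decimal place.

2.4 μg/mL

f = (1/2)^(τ/t½) = (1/2)^(78/26) ≈ 0.1250.
C₀ = D/Vd = 4250/250 ≈ 17.000 μg/mL.
Before the 6th dose, 5 doses have been given. Superposition: Cmin = C₀·(f + f² + … + f^5).
≈ 17.000 × (0.1250 + 0.0156 + 0.0020 + 0.0002 + 0.0000) ≈ 17.000 × 0.1428 ≈ 2.428 μg/mL.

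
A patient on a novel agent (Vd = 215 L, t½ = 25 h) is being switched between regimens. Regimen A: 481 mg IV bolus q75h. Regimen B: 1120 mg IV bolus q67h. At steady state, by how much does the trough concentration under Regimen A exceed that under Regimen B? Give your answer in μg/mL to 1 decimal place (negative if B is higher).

Regimen A: f = (1/2)^(75/25) ≈ 0.1250; Cmin,ss = (481/215)·f/(1−f) ≈ 0.320 μg/mL.
Regimen B: f = (1/2)^(67/25) ≈ 0.1560; Cmin,ss = (1120/215)·f/(1−f) ≈ 0.963 μg/mL.
Difference ≈ 0.320 − 0.963 ≈ -0.643 μg/mL.

-0.6 μg/mL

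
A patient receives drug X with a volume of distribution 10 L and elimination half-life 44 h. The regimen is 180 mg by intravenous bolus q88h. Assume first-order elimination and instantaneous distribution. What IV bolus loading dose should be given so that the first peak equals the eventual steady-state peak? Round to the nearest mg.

f = (1/2)^(88/44) ≈ 0.250000; accumulation ratio R = 1/(1−f) ≈ 1.33333.
Loading dose to hit Cmax,ss on first dose: D_load = D_maint·R ≈ 180 × 1.33333 ≈ 240.00 mg.

240 mg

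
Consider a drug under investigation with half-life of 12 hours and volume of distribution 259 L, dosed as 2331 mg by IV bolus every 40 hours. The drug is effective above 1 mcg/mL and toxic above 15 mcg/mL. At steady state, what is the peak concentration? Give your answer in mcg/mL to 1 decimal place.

10.0 mcg/mL

τ/t½ = 40/12 ≈ 3.3333, so fraction remaining f = (1/2)^(40/12) ≈ 0.0992.
Accumulation ratio R = 1/(1 − f) ≈ 1/0.9008 ≈ 1.1101.
Single-dose peak C₀ = D/Vd = 2331/259 ≈ 9.000 mcg/mL.
Steady-state peak Cmax,ss = C₀·R ≈ 9.000 × 1.1101 ≈ 9.991 mcg/mL.
Peak 10.0 mcg/mL vs MTC 15 mcg/mL: below toxic threshold.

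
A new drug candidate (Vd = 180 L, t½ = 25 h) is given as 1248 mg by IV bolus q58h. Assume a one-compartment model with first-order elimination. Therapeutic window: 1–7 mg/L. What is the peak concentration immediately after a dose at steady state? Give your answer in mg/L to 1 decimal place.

τ/t½ = 58/25 ≈ 2.32, so fraction remaining f = (1/2)^(58/25) ≈ 0.2003.
At steady state, accumulation factor R = 1/(1 − e^(−kτ)) ≈ 1.2505.
Each bolus raises the concentration by D/Vd = 1248/180 ≈ 6.933 mg/L.
Steady-state peak Cmax,ss = C₀·R ≈ 6.933 × 1.2505 ≈ 8.670 mg/L.
Peak 8.7 mg/L vs MTC 7 mg/L: exceeds toxic threshold.

8.7 mg/L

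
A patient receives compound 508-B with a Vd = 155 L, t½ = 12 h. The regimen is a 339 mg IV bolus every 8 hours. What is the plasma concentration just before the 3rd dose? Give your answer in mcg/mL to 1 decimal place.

f = (1/2)^(τ/t½) = (1/2)^(8/12) ≈ 0.6300.
C₀ = D/Vd = 339/155 ≈ 2.187 mcg/mL.
Before the 3rd dose, 2 doses have been given. Superposition: Cmin = C₀·(f + f²).
≈ 2.187 × (0.6300 + 0.3969) ≈ 2.187 × 1.0269 ≈ 2.246 mcg/mL.

2.2 mcg/mL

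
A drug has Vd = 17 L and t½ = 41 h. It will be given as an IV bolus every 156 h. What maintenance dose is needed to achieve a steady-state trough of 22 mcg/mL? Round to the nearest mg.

4853 mg

τ/t½ = 156/41 ≈ 3.8049, so f = (1/2)^(156/41) ≈ 0.071551.
Cmin,ss = (D/Vd)·f/(1−f), so D = Cmin,ss·Vd·(1−f)/f.
D = 22 × 17 × (1−f)/f ≈ 22 × 17 × 12.97605 ≈ 4853.04 mg.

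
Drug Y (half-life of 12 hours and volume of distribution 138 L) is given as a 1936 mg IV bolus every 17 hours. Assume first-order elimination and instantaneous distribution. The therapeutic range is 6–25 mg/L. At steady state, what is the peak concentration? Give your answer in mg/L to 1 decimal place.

k = ln2/t½ = ln2/12 ≈ 0.057762 h⁻¹; fraction remaining f = e^(−kτ) = e^(−0.057762×17) ≈ 0.3746.
Accumulation ratio R = 1/(1 − f) ≈ 1/0.6254 ≈ 1.5990.
Single-dose peak C₀ = D/Vd = 1936/138 ≈ 14.029 mg/L.
Steady-state peak Cmax,ss = C₀·R ≈ 14.029 × 1.5990 ≈ 22.432 mg/L.
Peak 22.4 mg/L vs MTC 25 mg/L: below toxic threshold.

22.4 mg/L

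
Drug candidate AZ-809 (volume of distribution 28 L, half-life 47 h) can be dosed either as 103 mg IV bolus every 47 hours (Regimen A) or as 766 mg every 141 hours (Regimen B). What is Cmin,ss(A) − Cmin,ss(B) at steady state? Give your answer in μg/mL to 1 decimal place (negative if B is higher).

Regimen A: f = (1/2)^(47/47) ≈ 0.5000; Cmin,ss = (103/28)·f/(1−f) ≈ 3.679 μg/mL.
Regimen B: f = (1/2)^(141/47) ≈ 0.1250; Cmin,ss = (766/28)·f/(1−f) ≈ 3.908 μg/mL.
Difference ≈ 3.679 − 3.908 ≈ -0.229 μg/mL.

-0.2 μg/mL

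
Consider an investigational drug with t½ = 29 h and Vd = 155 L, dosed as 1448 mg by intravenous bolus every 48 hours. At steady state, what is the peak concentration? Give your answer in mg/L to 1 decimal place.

τ/t½ = 48/29 ≈ 1.6552, so fraction remaining f = (1/2)^(48/29) ≈ 0.3175.
Accumulation ratio R = 1/(1 − f) ≈ 1/0.6825 ≈ 1.4652.
Each bolus raises the concentration by D/Vd = 1448/155 ≈ 9.342 mg/L.
Steady-state peak Cmax,ss = C₀·R ≈ 9.342 × 1.4652 ≈ 13.688 mg/L.

13.7 mg/L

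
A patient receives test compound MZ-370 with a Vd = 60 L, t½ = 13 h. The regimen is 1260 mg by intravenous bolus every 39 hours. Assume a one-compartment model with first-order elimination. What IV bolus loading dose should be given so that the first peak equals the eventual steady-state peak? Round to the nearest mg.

1440 mg

f = (1/2)^(39/13) ≈ 0.125000; accumulation ratio R = 1/(1−f) ≈ 1.14286.
Loading dose to hit Cmax,ss on first dose: D_load = D_maint·R ≈ 1260 × 1.14286 ≈ 1440.00 mg.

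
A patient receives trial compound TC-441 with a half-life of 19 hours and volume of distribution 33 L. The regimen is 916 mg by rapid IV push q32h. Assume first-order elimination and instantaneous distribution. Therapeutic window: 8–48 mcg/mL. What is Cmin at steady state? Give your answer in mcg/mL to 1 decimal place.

12.5 mcg/mL

k = ln2/t½ = ln2/19 ≈ 0.036481 h⁻¹; fraction remaining f = e^(−kτ) = e^(−0.036481×32) ≈ 0.3112.
Accumulation ratio R = 1/(1 − f) ≈ 1/0.6888 ≈ 1.4518.
Single-dose peak C₀ = D/Vd = 916/33 ≈ 27.758 mcg/mL.
Cmax,ss = C₀/(1 − f) ≈ 27.758/0.6888 ≈ 40.299 mcg/mL.
Steady-state trough Cmin,ss = Cmax,ss·f ≈ 40.299 × 0.3112 ≈ 12.541 mcg/mL.
Trough 12.5 mcg/mL vs MEC 8 mcg/mL: adequate.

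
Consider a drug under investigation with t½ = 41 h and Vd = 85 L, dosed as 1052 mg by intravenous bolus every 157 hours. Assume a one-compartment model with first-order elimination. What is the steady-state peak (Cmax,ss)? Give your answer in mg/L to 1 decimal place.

13.3 mg/L

τ/t½ = 157/41 ≈ 3.8293, so fraction remaining f = (1/2)^(157/41) ≈ 0.0704.
At steady state, accumulation factor R = 1/(1 − e^(−kτ)) ≈ 1.0757.
Single-dose peak C₀ = D/Vd = 1052/85 ≈ 12.376 mg/L.
Steady-state peak Cmax,ss = C₀·R ≈ 12.376 × 1.0757 ≈ 13.313 mg/L.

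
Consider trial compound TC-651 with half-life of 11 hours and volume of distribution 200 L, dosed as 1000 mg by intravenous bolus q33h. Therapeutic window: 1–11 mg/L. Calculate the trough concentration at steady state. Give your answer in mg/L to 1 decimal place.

The dosing interval is 3 half-lives, so f = 2^(−3) = 0.125.
Accumulation ratio R = 1/(1 − f) = 1/0.875 = 8/7.
Single-dose peak C₀ = D/Vd = 1000/200 = 5 mg/L.
Steady-state peak Cmax,ss = C₀·R = 5 × 8/7 ≈ 5.714 mg/L.
Steady-state trough Cmin,ss = Cmax,ss·f ≈ 5.714 × 0.125 ≈ 0.714 mg/L.
Trough 0.7 mg/L vs MEC 1 mg/L: subtherapeutic.

0.7 mg/L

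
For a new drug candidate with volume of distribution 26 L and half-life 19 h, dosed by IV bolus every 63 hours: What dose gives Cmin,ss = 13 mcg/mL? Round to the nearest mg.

3028 mg

τ/t½ = 63/19 ≈ 3.3158, so f = (1/2)^(63/19) ≈ 0.100426.
Cmin,ss = (D/Vd)·f/(1−f), so D = Cmin,ss·Vd·(1−f)/f.
D = 13 × 26 × (1−f)/f ≈ 13 × 26 × 8.95758 ≈ 3027.66 mg.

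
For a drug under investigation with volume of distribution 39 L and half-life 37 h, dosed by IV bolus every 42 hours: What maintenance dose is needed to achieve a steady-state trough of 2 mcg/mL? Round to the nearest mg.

93 mg

τ/t½ = 42/37 ≈ 1.1351, so f = (1/2)^(42/37) ≈ 0.455292.
Cmin,ss = (D/Vd)·f/(1−f), so D = Cmin,ss·Vd·(1−f)/f.
D = 2 × 39 × (1−f)/f ≈ 2 × 39 × 1.19639 ≈ 93.32 mg.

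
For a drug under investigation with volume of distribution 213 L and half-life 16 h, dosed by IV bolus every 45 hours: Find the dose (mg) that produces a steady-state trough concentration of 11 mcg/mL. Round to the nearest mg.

14117 mg

τ/t½ = 45/16 ≈ 2.8125, so f = (1/2)^(45/16) ≈ 0.142349.
Cmin,ss = (D/Vd)·f/(1−f), so D = Cmin,ss·Vd·(1−f)/f.
D = 11 × 213 × (1−f)/f ≈ 11 × 213 × 6.02499 ≈ 14116.55 mg.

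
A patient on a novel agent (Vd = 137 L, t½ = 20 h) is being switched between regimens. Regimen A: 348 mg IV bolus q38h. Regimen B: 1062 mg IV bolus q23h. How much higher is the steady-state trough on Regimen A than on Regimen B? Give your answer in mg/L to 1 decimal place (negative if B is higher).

Regimen A: f = (1/2)^(38/20) ≈ 0.2679; Cmin,ss = (348/137)·f/(1−f) ≈ 0.930 mg/L.
Regimen B: f = (1/2)^(23/20) ≈ 0.4506; Cmin,ss = (1062/137)·f/(1−f) ≈ 6.358 mg/L.
Difference ≈ 0.930 − 6.358 ≈ -5.428 mg/L.

-5.4 mg/L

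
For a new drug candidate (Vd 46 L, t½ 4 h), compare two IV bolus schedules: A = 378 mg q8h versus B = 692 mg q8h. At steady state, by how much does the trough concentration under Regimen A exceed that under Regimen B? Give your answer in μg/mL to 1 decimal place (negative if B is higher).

Regimen A: f = (1/2)^(8/4) ≈ 0.2500; Cmin,ss = (378/46)·f/(1−f) ≈ 2.739 μg/mL.
Regimen B: f = (1/2)^(8/4) ≈ 0.2500; Cmin,ss = (692/46)·f/(1−f) ≈ 5.014 μg/mL.
Difference ≈ 2.739 − 5.014 ≈ -2.275 μg/mL.

-2.3 μg/mL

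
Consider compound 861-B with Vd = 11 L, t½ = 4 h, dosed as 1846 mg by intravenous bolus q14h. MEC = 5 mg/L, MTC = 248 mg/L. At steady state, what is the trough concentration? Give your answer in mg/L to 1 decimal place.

k = ln2/t½ = ln2/4 ≈ 0.173287 h⁻¹; fraction remaining f = e^(−kτ) = e^(−0.173287×14) ≈ 0.0884.
Accumulation ratio R = 1/(1 − f) ≈ 1/0.9116 ≈ 1.0970.
Single-dose peak C₀ = D/Vd = 1846/11 ≈ 167.818 mg/L.
Steady-state peak Cmax,ss = C₀·R ≈ 167.818 × 1.0970 ≈ 184.096 mg/L.
Steady-state trough Cmin,ss = Cmax,ss·f ≈ 184.096 × 0.0884 ≈ 16.274 mg/L.
Trough 16.3 mg/L vs MEC 5 mg/L: adequate.

16.3 mg/L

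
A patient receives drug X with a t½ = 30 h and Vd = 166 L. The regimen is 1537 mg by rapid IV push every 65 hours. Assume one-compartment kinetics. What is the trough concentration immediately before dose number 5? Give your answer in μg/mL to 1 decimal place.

f = (1/2)^(τ/t½) = (1/2)^(65/30) ≈ 0.2227.
C₀ = D/Vd = 1537/166 ≈ 9.259 μg/mL.
Before the 5th dose, 4 doses have been given. Superposition: Cmin = C₀·(f + f² + … + f^4).
≈ 9.259 × (0.2227 + 0.0496 + 0.0110 + 0.0025) ≈ 9.259 × 0.2858 ≈ 2.646 μg/mL.

2.6 μg/mL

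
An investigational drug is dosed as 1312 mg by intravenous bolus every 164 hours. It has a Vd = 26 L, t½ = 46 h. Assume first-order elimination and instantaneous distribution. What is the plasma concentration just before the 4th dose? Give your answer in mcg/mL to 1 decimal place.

4.7 mcg/mL

f = (1/2)^(τ/t½) = (1/2)^(164/46) ≈ 0.0845.
C₀ = D/Vd = 1312/26 ≈ 50.462 mcg/mL.
Before the 4th dose, 3 doses have been given. Superposition: Cmin = C₀·(f + f² + … + f^3).
≈ 50.462 × (0.0845 + 0.0071 + 0.0006) ≈ 50.462 × 0.0922 ≈ 4.653 mcg/mL.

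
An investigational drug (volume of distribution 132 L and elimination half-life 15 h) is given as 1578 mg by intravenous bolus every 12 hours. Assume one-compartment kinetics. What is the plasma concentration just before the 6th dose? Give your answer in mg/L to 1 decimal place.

f = (1/2)^(τ/t½) = (1/2)^(12/15) ≈ 0.5743.
C₀ = D/Vd = 1578/132 ≈ 11.955 mg/L.
Before the 6th dose, 5 doses have been given. Superposition: Cmin = C₀·(f + f² + … + f^5).
≈ 11.955 × (0.5743 + 0.3298 + 0.1894 + 0.1088 + 0.0625) ≈ 11.955 × 1.2648 ≈ 15.121 mg/L.

15.1 mg/L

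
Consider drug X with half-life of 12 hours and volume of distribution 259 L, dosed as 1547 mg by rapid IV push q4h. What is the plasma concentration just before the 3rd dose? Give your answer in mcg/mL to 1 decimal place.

8.5 mcg/mL

f = (1/2)^(τ/t½) = (1/2)^(4/12) ≈ 0.7937.
C₀ = D/Vd = 1547/259 ≈ 5.973 mcg/mL.
Before the 3rd dose, 2 doses have been given. Superposition: Cmin = C₀·(f + f²).
≈ 5.973 × (0.7937 + 0.6300) ≈ 5.973 × 1.4237 ≈ 8.504 mcg/mL.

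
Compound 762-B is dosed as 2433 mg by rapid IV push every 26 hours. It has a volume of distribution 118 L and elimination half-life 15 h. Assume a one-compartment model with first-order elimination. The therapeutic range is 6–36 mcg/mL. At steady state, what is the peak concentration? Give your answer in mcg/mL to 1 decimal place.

29.5 mcg/mL

Over one 26-h interval, 26/15 ≈ 1.7333 half-lives elapse, leaving f ≈ 0.3008 of each dose.
At steady state, accumulation factor R = 1/(1 − e^(−kτ)) ≈ 1.4302.
Single-dose peak C₀ = D/Vd = 2433/118 ≈ 20.619 mcg/mL.
Cmax,ss = C₀/(1 − f) ≈ 20.619/0.6992 ≈ 29.489 mcg/mL.
Peak 29.5 mcg/mL vs MTC 36 mcg/mL: below toxic threshold.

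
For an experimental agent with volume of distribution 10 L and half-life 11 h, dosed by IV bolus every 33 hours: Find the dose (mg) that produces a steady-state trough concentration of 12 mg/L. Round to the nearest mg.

τ/t½ = 33/11 ≈ 3, so f = (1/2)^(33/11) ≈ 0.125000.
Cmin,ss = (D/Vd)·f/(1−f), so D = Cmin,ss·Vd·(1−f)/f.
D = 12 × 10 × (1−f)/f ≈ 12 × 10 × 7.00000 ≈ 840.00 mg.

840 mg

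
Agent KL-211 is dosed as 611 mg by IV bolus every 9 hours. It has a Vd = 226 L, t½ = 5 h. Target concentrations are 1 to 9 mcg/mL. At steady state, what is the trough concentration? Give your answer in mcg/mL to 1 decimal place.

1.1 mcg/mL

k = ln2/t½ = ln2/5 ≈ 0.138629 h⁻¹; fraction remaining f = e^(−kτ) = e^(−0.138629×9) ≈ 0.2872.
At steady state, accumulation factor R = 1/(1 − e^(−kτ)) ≈ 1.4029.
Single-dose peak C₀ = D/Vd = 611/226 ≈ 2.704 mcg/mL.
Cmax,ss = C₀/(1 − f) ≈ 2.704/0.7128 ≈ 3.793 mcg/mL.
One interval later, Cmin,ss = Cmax,ss·e^(−kτ) ≈ 3.793 × 0.2872 ≈ 1.089 mcg/mL.
Trough 1.1 mcg/mL vs MEC 1 mcg/mL: adequate.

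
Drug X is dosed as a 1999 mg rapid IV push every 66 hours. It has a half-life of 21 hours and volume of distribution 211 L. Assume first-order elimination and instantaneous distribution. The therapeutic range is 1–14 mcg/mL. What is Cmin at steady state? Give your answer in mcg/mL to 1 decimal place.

1.2 mcg/mL

k = ln2/t½ = ln2/21 ≈ 0.033007 h⁻¹; fraction remaining f = e^(−kτ) = e^(−0.033007×66) ≈ 0.1132.
At steady state, accumulation factor R = 1/(1 − e^(−kτ)) ≈ 1.1276.
Single-dose peak C₀ = D/Vd = 1999/211 ≈ 9.474 mcg/mL.
Cmax,ss = C₀/(1 − f) ≈ 9.474/0.8868 ≈ 10.683 mcg/mL.
Steady-state trough Cmin,ss = Cmax,ss·f ≈ 10.683 × 0.1132 ≈ 1.209 mcg/mL.
Trough 1.2 mcg/mL vs MEC 1 mcg/mL: adequate.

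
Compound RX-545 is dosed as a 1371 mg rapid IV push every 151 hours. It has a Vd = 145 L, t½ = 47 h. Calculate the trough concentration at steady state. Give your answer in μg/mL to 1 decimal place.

1.1 μg/mL

τ/t½ = 151/47 ≈ 3.2128, so fraction remaining f = (1/2)^(151/47) ≈ 0.1079.
Each bolus raises the concentration by D/Vd = 1371/145 ≈ 9.455 μg/mL.
Steady-state trough Cmin,ss = C₀·f/(1−f) ≈ 9.455 × 0.1079/0.8921 ≈ 1.144 μg/mL.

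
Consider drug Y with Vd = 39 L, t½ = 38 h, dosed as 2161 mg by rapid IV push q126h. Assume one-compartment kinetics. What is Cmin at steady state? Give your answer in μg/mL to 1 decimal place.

Over one 126-h interval, 126/38 ≈ 3.3158 half-lives elapse, leaving f ≈ 0.1004 of each dose.
Accumulation ratio R = 1/(1 − f) ≈ 1/0.8996 ≈ 1.1116.
Each bolus raises the concentration by D/Vd = 2161/39 ≈ 55.410 μg/mL.
Steady-state peak Cmax,ss = C₀·R ≈ 55.410 × 1.1116 ≈ 61.594 μg/mL.
Steady-state trough Cmin,ss = Cmax,ss·f ≈ 61.594 × 0.1004 ≈ 6.184 μg/mL.

6.2 μg/mL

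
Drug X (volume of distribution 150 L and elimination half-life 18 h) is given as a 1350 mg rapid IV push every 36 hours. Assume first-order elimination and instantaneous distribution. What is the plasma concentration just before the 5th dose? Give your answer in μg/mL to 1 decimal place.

f = (1/2)^(τ/t½) = (1/2)^(36/18) ≈ 0.2500.
C₀ = D/Vd = 1350/150 ≈ 9.000 μg/mL.
Before the 5th dose, 4 doses have been given. Superposition: Cmin = C₀·(f + f² + … + f^4).
≈ 9.000 × (0.2500 + 0.0625 + 0.0156 + 0.0039) ≈ 9.000 × 0.3320 ≈ 2.988 μg/mL.

3.0 μg/mL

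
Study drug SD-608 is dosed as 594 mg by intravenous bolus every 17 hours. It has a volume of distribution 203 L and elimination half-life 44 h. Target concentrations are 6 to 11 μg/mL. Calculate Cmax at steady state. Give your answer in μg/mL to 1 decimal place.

k = ln2/t½ = ln2/44 ≈ 0.015753 h⁻¹; fraction remaining f = e^(−kτ) = e^(−0.015753×17) ≈ 0.7651.
At steady state, accumulation factor R = 1/(1 − e^(−kτ)) ≈ 4.2571.
Single-dose peak C₀ = D/Vd = 594/203 ≈ 2.926 μg/mL.
Steady-state peak Cmax,ss = C₀·R ≈ 2.926 × 4.2571 ≈ 12.456 μg/mL.
Peak 12.5 μg/mL vs MTC 11 μg/mL: exceeds toxic threshold.

12.5 μg/mL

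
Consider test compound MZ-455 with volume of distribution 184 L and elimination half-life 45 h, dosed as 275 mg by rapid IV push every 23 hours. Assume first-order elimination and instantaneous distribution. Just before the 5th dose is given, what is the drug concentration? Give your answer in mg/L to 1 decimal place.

2.7 mg/L

f = (1/2)^(τ/t½) = (1/2)^(23/45) ≈ 0.7017.
C₀ = D/Vd = 275/184 ≈ 1.495 mg/L.
Before the 5th dose, 4 doses have been given. Superposition: Cmin = C₀·(f + f² + … + f^4).
≈ 1.495 × (0.7017 + 0.4924 + 0.3455 + 0.2424) ≈ 1.495 × 1.7820 ≈ 2.664 mg/L.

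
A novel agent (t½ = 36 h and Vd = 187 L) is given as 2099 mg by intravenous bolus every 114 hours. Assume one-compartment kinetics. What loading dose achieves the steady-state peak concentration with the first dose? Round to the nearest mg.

2362 mg

f = (1/2)^(114/36) ≈ 0.111362; accumulation ratio R = 1/(1−f) ≈ 1.12532.
Loading dose to hit Cmax,ss on first dose: D_load = D_maint·R ≈ 2099 × 1.12532 ≈ 2362.05 mg.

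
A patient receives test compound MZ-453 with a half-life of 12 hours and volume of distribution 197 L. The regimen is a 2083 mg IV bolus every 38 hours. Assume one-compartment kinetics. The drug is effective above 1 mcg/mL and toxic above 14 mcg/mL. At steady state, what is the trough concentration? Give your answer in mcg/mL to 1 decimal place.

1.3 mcg/mL

k = ln2/t½ = ln2/12 ≈ 0.057762 h⁻¹; fraction remaining f = e^(−kτ) = e^(−0.057762×38) ≈ 0.1114.
Accumulation ratio R = 1/(1 − f) ≈ 1/0.8886 ≈ 1.1254.
Single-dose peak C₀ = D/Vd = 2083/197 ≈ 10.574 mcg/mL.
Cmax,ss = C₀/(1 − f) ≈ 10.574/0.8886 ≈ 11.900 mcg/mL.
One interval later, Cmin,ss = Cmax,ss·e^(−kτ) ≈ 11.900 × 0.1114 ≈ 1.326 mcg/mL.
Trough 1.3 mcg/mL vs MEC 1 mcg/mL: adequate.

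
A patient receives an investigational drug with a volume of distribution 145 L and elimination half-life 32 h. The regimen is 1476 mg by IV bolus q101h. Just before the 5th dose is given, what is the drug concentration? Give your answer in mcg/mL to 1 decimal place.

1.3 mcg/mL

f = (1/2)^(τ/t½) = (1/2)^(101/32) ≈ 0.1122.
C₀ = D/Vd = 1476/145 ≈ 10.179 mcg/mL.
Before the 5th dose, 4 doses have been given. Superposition: Cmin = C₀·(f + f² + … + f^4).
≈ 10.179 × (0.1122 + 0.0126 + 0.0014 + 0.0002) ≈ 10.179 × 0.1264 ≈ 1.287 mcg/mL.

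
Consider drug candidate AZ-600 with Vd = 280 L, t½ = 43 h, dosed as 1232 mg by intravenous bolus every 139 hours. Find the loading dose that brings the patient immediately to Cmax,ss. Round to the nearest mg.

f = (1/2)^(139/43) ≈ 0.106391; accumulation ratio R = 1/(1−f) ≈ 1.11906.
Loading dose to hit Cmax,ss on first dose: D_load = D_maint·R ≈ 1232 × 1.11906 ≈ 1378.68 mg.

1379 mg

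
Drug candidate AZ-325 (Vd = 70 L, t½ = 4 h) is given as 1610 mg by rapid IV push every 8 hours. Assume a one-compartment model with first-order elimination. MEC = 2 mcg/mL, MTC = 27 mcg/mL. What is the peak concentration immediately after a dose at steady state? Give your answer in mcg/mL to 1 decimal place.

τ = 8 h = 2 half-lives, so f = (1/2)^2 = 0.25.
Accumulation ratio R = 1/(1 − f) = 1/0.75 = 4/3.
Single-dose peak C₀ = D/Vd = 1610/70 = 23 mcg/mL.
Steady-state peak Cmax,ss = C₀·R = 23 × 4/3 ≈ 30.667 mcg/mL.
Peak 30.7 mcg/mL vs MTC 27 mcg/mL: exceeds toxic threshold.

30.7 mcg/mL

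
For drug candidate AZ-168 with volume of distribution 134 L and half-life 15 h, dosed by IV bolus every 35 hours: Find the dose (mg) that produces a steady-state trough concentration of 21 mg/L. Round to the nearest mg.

11368 mg

τ/t½ = 35/15 ≈ 2.3333, so f = (1/2)^(35/15) ≈ 0.198425.
Cmin,ss = (D/Vd)·f/(1−f), so D = Cmin,ss·Vd·(1−f)/f.
D = 21 × 134 × (1−f)/f ≈ 21 × 134 × 4.03969 ≈ 11367.69 mg.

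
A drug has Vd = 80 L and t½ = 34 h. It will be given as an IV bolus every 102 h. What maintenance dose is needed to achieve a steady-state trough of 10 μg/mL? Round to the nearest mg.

5600 mg

τ/t½ = 102/34 ≈ 3, so f = (1/2)^(102/34) ≈ 0.125000.
Cmin,ss = (D/Vd)·f/(1−f), so D = Cmin,ss·Vd·(1−f)/f.
D = 10 × 80 × (1−f)/f ≈ 10 × 80 × 7.00000 ≈ 5600.00 mg.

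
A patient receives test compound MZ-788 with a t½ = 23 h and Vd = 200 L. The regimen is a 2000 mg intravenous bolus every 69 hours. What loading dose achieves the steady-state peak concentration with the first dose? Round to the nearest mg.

f = (1/2)^(69/23) ≈ 0.125000; accumulation ratio R = 1/(1−f) ≈ 1.14286.
Loading dose to hit Cmax,ss on first dose: D_load = D_maint·R ≈ 2000 × 1.14286 ≈ 2285.72 mg.

2286 mg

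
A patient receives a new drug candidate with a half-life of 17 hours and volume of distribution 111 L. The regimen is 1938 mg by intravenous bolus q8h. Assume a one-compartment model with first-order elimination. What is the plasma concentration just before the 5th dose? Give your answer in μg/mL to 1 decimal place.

33.0 μg/mL

f = (1/2)^(τ/t½) = (1/2)^(8/17) ≈ 0.7217.
C₀ = D/Vd = 1938/111 ≈ 17.459 μg/mL.
Before the 5th dose, 4 doses have been given. Superposition: Cmin = C₀·(f + f² + … + f^4).
≈ 17.459 × (0.7217 + 0.5209 + 0.3759 + 0.2713) ≈ 17.459 × 1.8898 ≈ 32.994 μg/mL.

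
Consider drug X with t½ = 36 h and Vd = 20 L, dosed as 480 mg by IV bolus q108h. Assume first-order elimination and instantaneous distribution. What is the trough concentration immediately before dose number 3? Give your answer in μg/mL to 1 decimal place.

3.4 μg/mL

f = (1/2)^(τ/t½) = (1/2)^(108/36) ≈ 0.1250.
C₀ = D/Vd = 480/20 ≈ 24.000 μg/mL.
Before the 3rd dose, 2 doses have been given. Superposition: Cmin = C₀·(f + f²).
≈ 24.000 × (0.1250 + 0.0156) ≈ 24.000 × 0.1406 ≈ 3.374 μg/mL.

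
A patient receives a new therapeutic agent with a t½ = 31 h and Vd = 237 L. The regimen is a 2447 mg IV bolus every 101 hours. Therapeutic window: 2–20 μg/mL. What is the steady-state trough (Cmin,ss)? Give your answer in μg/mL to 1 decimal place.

1.2 μg/mL

Over one 101-h interval, 101/31 ≈ 3.2581 half-lives elapse, leaving f ≈ 0.1045 of each dose.
Single-dose peak C₀ = D/Vd = 2447/237 ≈ 10.325 μg/mL.
Steady-state trough Cmin,ss = C₀·f/(1−f) ≈ 10.325 × 0.1045/0.8955 ≈ 1.205 μg/mL.
Trough 1.2 μg/mL vs MEC 2 μg/mL: subtherapeutic.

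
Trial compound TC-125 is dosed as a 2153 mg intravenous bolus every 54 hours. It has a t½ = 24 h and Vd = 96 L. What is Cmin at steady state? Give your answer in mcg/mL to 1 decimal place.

6.0 mcg/mL

τ/t½ = 54/24 ≈ 2.25, so fraction remaining f = (1/2)^(54/24) ≈ 0.2102.
Accumulation ratio R = 1/(1 − f) ≈ 1/0.7898 ≈ 1.2661.
Single-dose peak C₀ = D/Vd = 2153/96 ≈ 22.427 mcg/mL.
Steady-state peak Cmax,ss = C₀·R ≈ 22.427 × 1.2661 ≈ 28.395 mcg/mL.
Steady-state trough Cmin,ss = Cmax,ss·f ≈ 28.395 × 0.2102 ≈ 5.969 mcg/mL.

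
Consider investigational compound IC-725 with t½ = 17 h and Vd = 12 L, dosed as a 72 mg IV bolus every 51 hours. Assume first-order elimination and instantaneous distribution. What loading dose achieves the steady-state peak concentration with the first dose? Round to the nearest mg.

82 mg

f = (1/2)^(51/17) ≈ 0.125000; accumulation ratio R = 1/(1−f) ≈ 1.14286.
Loading dose to hit Cmax,ss on first dose: D_load = D_maint·R ≈ 72 × 1.14286 ≈ 82.29 mg.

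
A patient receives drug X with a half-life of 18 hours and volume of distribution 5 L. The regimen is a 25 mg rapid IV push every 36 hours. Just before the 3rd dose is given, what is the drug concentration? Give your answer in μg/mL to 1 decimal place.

1.6 μg/mL

f = (1/2)^(τ/t½) = (1/2)^(36/18) ≈ 0.2500.
C₀ = D/Vd = 25/5 ≈ 5.000 μg/mL.
Before the 3rd dose, 2 doses have been given. Superposition: Cmin = C₀·(f + f²).
≈ 5.000 × (0.2500 + 0.0625) ≈ 5.000 × 0.3125 ≈ 1.562 μg/mL.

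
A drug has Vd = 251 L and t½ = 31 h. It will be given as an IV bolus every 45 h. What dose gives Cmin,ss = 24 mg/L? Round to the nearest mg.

10452 mg

τ/t½ = 45/31 ≈ 1.4516, so f = (1/2)^(45/31) ≈ 0.365612.
Cmin,ss = (D/Vd)·f/(1−f), so D = Cmin,ss·Vd·(1−f)/f.
D = 24 × 251 × (1−f)/f ≈ 24 × 251 × 1.73514 ≈ 10452.48 mg.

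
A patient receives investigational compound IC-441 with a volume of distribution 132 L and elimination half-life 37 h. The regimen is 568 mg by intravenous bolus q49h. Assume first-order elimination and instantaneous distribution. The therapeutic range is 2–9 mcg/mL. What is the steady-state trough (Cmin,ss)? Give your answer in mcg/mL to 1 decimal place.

2.9 mcg/mL

τ/t½ = 49/37 ≈ 1.3243, so fraction remaining f = (1/2)^(49/37) ≈ 0.3993.
Accumulation ratio R = 1/(1 − f) ≈ 1/0.6007 ≈ 1.6647.
Each bolus raises the concentration by D/Vd = 568/132 ≈ 4.303 mcg/mL.
Cmax,ss = C₀/(1 − f) ≈ 4.303/0.6007 ≈ 7.163 mcg/mL.
One interval later, Cmin,ss = Cmax,ss·e^(−kτ) ≈ 7.163 × 0.3993 ≈ 2.860 mcg/mL.
Trough 2.9 mcg/mL vs MEC 2 mcg/mL: adequate.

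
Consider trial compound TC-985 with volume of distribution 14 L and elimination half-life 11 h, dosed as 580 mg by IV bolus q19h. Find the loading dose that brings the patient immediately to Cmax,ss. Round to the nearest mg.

f = (1/2)^(19/11) ≈ 0.302022; accumulation ratio R = 1/(1−f) ≈ 1.43271.
Loading dose to hit Cmax,ss on first dose: D_load = D_maint·R ≈ 580 × 1.43271 ≈ 830.97 mg.

831 mg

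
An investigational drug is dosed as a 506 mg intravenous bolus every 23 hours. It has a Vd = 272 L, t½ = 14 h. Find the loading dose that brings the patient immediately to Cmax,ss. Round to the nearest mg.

f = (1/2)^(23/14) ≈ 0.320222; accumulation ratio R = 1/(1−f) ≈ 1.47107.
Loading dose to hit Cmax,ss on first dose: D_load = D_maint·R ≈ 506 × 1.47107 ≈ 744.36 mg.

744 mg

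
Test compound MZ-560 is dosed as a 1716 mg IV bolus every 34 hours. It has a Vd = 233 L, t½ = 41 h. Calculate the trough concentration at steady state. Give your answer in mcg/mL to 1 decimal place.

9.5 mcg/mL

τ/t½ = 34/41 ≈ 0.82927, so fraction remaining f = (1/2)^(34/41) ≈ 0.5628.
At steady state, accumulation factor R = 1/(1 − e^(−kτ)) ≈ 2.2873.
Single-dose peak C₀ = D/Vd = 1716/233 ≈ 7.365 mcg/mL.
Steady-state peak Cmax,ss = C₀·R ≈ 7.365 × 2.2873 ≈ 16.846 mcg/mL.
Steady-state trough Cmin,ss = Cmax,ss·f ≈ 16.846 × 0.5628 ≈ 9.481 mcg/mL.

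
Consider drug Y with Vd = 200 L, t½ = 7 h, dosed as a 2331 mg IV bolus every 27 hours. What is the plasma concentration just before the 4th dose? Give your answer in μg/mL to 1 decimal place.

0.9 μg/mL

f = (1/2)^(τ/t½) = (1/2)^(27/7) ≈ 0.0690.
C₀ = D/Vd = 2331/200 ≈ 11.655 μg/mL.
Before the 4th dose, 3 doses have been given. Superposition: Cmin = C₀·(f + f² + … + f^3).
≈ 11.655 × (0.0690 + 0.0048 + 0.0003) ≈ 11.655 × 0.0741 ≈ 0.864 μg/mL.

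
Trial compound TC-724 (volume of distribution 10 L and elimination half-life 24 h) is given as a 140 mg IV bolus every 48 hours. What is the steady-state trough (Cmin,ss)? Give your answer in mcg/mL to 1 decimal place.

4.7 mcg/mL

τ = 48 h = 2 half-lives, so f = (1/2)^2 = 0.25.
At steady state, R = 1/(1 − 0.25) = 4/3.
Single-dose peak C₀ = D/Vd = 140/10 = 14 mcg/mL.
Steady-state peak Cmax,ss = C₀·R = 14 × 4/3 ≈ 18.667 mcg/mL.
Steady-state trough Cmin,ss = Cmax,ss·f ≈ 18.667 × 0.25 ≈ 4.667 mcg/mL.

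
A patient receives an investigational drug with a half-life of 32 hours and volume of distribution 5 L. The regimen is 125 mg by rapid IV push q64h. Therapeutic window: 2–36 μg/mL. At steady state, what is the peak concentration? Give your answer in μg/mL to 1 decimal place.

33.3 μg/mL

τ = 64 h = 2 half-lives, so f = (1/2)^2 = 0.25.
At steady state, R = 1/(1 − 0.25) = 4/3.
Single-dose peak C₀ = D/Vd = 125/5 = 25 μg/mL.
Steady-state peak Cmax,ss = C₀·R = 25 × 4/3 ≈ 33.333 μg/mL.
Peak 33.3 μg/mL vs MTC 36 μg/mL: below toxic threshold.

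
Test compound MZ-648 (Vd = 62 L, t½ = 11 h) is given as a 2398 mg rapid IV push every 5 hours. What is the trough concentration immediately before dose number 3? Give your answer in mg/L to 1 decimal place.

48.8 mg/L

f = (1/2)^(τ/t½) = (1/2)^(5/11) ≈ 0.7297.
C₀ = D/Vd = 2398/62 ≈ 38.677 mg/L.
Before the 3rd dose, 2 doses have been given. Superposition: Cmin = C₀·(f + f²).
≈ 38.677 × (0.7297 + 0.5325) ≈ 38.677 × 1.2622 ≈ 48.818 mg/L.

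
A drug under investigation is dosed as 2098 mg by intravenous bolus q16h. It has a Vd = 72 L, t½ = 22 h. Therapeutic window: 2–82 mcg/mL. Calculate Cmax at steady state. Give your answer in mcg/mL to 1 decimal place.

k = ln2/t½ = ln2/22 ≈ 0.031507 h⁻¹; fraction remaining f = e^(−kτ) = e^(−0.031507×16) ≈ 0.6040.
At steady state, accumulation factor R = 1/(1 − e^(−kτ)) ≈ 2.5253.
Single-dose peak C₀ = D/Vd = 2098/72 ≈ 29.139 mcg/mL.
Cmax,ss = C₀/(1 − f) ≈ 29.139/0.3960 ≈ 73.583 mcg/mL.
Peak 73.6 mcg/mL vs MTC 82 mcg/mL: below toxic threshold.

73.6 mcg/mL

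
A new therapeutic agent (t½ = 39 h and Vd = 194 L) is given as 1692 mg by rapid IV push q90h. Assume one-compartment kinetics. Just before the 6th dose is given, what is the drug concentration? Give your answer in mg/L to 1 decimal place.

2.2 mg/L

f = (1/2)^(τ/t½) = (1/2)^(90/39) ≈ 0.2020.
C₀ = D/Vd = 1692/194 ≈ 8.722 mg/L.
Before the 6th dose, 5 doses have been given. Superposition: Cmin = C₀·(f + f² + … + f^5).
≈ 8.722 × (0.2020 + 0.0408 + 0.0082 + 0.0017 + 0.0003) ≈ 8.722 × 0.2530 ≈ 2.207 mg/L.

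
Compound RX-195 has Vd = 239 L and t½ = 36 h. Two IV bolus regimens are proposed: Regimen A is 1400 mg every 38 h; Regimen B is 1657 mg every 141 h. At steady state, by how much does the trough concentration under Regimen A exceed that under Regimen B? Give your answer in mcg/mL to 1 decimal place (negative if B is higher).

4.9 mcg/mL

Regimen A: f = (1/2)^(38/36) ≈ 0.4811; Cmin,ss = (1400/239)·f/(1−f) ≈ 5.431 mcg/mL.
Regimen B: f = (1/2)^(141/36) ≈ 0.0662; Cmin,ss = (1657/239)·f/(1−f) ≈ 0.492 mcg/mL.
Difference ≈ 5.431 − 0.492 ≈ 4.939 mcg/mL.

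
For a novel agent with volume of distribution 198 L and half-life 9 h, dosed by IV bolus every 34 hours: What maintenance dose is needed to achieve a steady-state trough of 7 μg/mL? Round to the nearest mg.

17624 mg

τ/t½ = 34/9 ≈ 3.7778, so f = (1/2)^(34/9) ≈ 0.072908.
Cmin,ss = (D/Vd)·f/(1−f), so D = Cmin,ss·Vd·(1−f)/f.
D = 7 × 198 × (1−f)/f ≈ 7 × 198 × 12.71592 ≈ 17624.27 mg.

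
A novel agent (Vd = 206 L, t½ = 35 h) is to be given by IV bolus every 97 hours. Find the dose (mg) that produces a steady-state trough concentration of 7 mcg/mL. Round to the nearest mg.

8404 mg

τ/t½ = 97/35 ≈ 2.7714, so f = (1/2)^(97/35) ≈ 0.146459.
Cmin,ss = (D/Vd)·f/(1−f), so D = Cmin,ss·Vd·(1−f)/f.
D = 7 × 206 × (1−f)/f ≈ 7 × 206 × 5.82785 ≈ 8403.76 mg.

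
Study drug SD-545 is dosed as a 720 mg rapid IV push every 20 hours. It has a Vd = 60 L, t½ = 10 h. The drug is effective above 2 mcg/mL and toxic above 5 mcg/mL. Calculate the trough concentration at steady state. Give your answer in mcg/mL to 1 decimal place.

4.0 mcg/mL

The dosing interval is 2 half-lives, so f = 2^(−2) = 0.25.
At steady state, R = 1/(1 − 0.25) = 4/3.
Single-dose peak C₀ = D/Vd = 720/60 = 12 mcg/mL.
Steady-state peak Cmax,ss = C₀·R = 12 × 4/3 ≈ 16.000 mcg/mL.
Steady-state trough Cmin,ss = Cmax,ss·f ≈ 16.000 × 0.25 ≈ 4.000 mcg/mL.
Trough 4.0 mcg/mL vs MEC 2 mcg/mL: adequate.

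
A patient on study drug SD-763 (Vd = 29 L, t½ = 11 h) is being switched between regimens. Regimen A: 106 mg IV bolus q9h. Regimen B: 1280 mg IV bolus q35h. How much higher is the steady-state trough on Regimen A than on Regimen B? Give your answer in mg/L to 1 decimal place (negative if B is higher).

-0.7 mg/L

Regimen A: f = (1/2)^(9/11) ≈ 0.5672; Cmin,ss = (106/29)·f/(1−f) ≈ 4.790 mg/L.
Regimen B: f = (1/2)^(35/11) ≈ 0.1102; Cmin,ss = (1280/29)·f/(1−f) ≈ 5.466 mg/L.
Difference ≈ 4.790 − 5.466 ≈ -0.676 mg/L.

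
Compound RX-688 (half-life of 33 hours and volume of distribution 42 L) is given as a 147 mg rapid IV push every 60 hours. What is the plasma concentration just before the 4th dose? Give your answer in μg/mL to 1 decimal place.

1.4 μg/mL

f = (1/2)^(τ/t½) = (1/2)^(60/33) ≈ 0.2836.
C₀ = D/Vd = 147/42 ≈ 3.500 μg/mL.
Before the 4th dose, 3 doses have been given. Superposition: Cmin = C₀·(f + f² + … + f^3).
≈ 3.500 × (0.2836 + 0.0804 + 0.0228) ≈ 3.500 × 0.3868 ≈ 1.354 μg/mL.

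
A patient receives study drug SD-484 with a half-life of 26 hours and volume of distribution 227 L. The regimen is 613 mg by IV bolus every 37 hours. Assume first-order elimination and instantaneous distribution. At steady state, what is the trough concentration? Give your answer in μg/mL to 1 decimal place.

τ/t½ = 37/26 ≈ 1.4231, so fraction remaining f = (1/2)^(37/26) ≈ 0.3729.
Single-dose peak C₀ = D/Vd = 613/227 ≈ 2.700 μg/mL.
Steady-state trough Cmin,ss = C₀·f/(1−f) ≈ 2.700 × 0.3729/0.6271 ≈ 1.606 μg/mL.

1.6 μg/mL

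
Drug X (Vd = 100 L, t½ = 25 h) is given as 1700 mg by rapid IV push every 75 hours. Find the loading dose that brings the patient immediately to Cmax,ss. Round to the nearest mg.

f = (1/2)^(75/25) ≈ 0.125000; accumulation ratio R = 1/(1−f) ≈ 1.14286.
Loading dose to hit Cmax,ss on first dose: D_load = D_maint·R ≈ 1700 × 1.14286 ≈ 1942.86 mg.

1943 mg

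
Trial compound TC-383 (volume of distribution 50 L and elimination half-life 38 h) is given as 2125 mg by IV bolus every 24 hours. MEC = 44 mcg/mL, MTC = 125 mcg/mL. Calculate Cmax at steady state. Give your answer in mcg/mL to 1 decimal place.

119.9 mcg/mL

τ/t½ = 24/38 ≈ 0.63158, so fraction remaining f = (1/2)^(24/38) ≈ 0.6455.
At steady state, accumulation factor R = 1/(1 − e^(−kτ)) ≈ 2.8209.
Each bolus raises the concentration by D/Vd = 2125/50 ≈ 42.500 mcg/mL.
Steady-state peak Cmax,ss = C₀·R ≈ 42.500 × 2.8209 ≈ 119.888 mcg/mL.
Peak 119.9 mcg/mL vs MTC 125 mcg/mL: below toxic threshold.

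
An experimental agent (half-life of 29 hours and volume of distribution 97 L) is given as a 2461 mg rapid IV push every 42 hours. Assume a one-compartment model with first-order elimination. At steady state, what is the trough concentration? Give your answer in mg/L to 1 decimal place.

14.7 mg/L

τ/t½ = 42/29 ≈ 1.4483, so fraction remaining f = (1/2)^(42/29) ≈ 0.3665.
Single-dose peak C₀ = D/Vd = 2461/97 ≈ 25.371 mg/L.
Steady-state trough Cmin,ss = C₀·f/(1−f) ≈ 25.371 × 0.3665/0.6335 ≈ 14.678 mg/L.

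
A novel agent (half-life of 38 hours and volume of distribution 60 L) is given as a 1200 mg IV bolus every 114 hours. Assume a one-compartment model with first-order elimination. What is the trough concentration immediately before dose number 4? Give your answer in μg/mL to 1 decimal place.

2.9 μg/mL

f = (1/2)^(τ/t½) = (1/2)^(114/38) ≈ 0.1250.
C₀ = D/Vd = 1200/60 ≈ 20.000 μg/mL.
Before the 4th dose, 3 doses have been given. Superposition: Cmin = C₀·(f + f² + … + f^3).
≈ 20.000 × (0.1250 + 0.0156 + 0.0020) ≈ 20.000 × 0.1426 ≈ 2.852 μg/mL.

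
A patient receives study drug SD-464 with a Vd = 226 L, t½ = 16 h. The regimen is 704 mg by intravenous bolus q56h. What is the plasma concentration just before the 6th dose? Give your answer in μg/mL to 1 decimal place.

f = (1/2)^(τ/t½) = (1/2)^(56/16) ≈ 0.0884.
C₀ = D/Vd = 704/226 ≈ 3.115 μg/mL.
Before the 6th dose, 5 doses have been given. Superposition: Cmin = C₀·(f + f² + … + f^5).
≈ 3.115 × (0.0884 + 0.0078 + 0.0007 + 0.0001 + 0.0000) ≈ 3.115 × 0.0970 ≈ 0.302 μg/mL.

0.3 μg/mL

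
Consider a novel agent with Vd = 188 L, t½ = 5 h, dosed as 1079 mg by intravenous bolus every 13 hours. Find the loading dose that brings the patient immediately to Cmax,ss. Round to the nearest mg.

f = (1/2)^(13/5) ≈ 0.164938; accumulation ratio R = 1/(1−f) ≈ 1.19752.
Loading dose to hit Cmax,ss on first dose: D_load = D_maint·R ≈ 1079 × 1.19752 ≈ 1292.12 mg.

1292 mg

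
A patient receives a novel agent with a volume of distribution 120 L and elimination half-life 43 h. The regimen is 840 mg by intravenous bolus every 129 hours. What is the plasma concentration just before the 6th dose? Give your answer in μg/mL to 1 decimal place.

1.0 μg/mL

f = (1/2)^(τ/t½) = (1/2)^(129/43) ≈ 0.1250.
C₀ = D/Vd = 840/120 ≈ 7.000 μg/mL.
Before the 6th dose, 5 doses have been given. Superposition: Cmin = C₀·(f + f² + … + f^5).
≈ 7.000 × (0.1250 + 0.0156 + 0.0020 + 0.0002 + 0.0000) ≈ 7.000 × 0.1428 ≈ 1.000 μg/mL.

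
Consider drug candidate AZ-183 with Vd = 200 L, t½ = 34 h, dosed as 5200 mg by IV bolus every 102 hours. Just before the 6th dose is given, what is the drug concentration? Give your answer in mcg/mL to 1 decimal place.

3.7 mcg/mL

f = (1/2)^(τ/t½) = (1/2)^(102/34) ≈ 0.1250.
C₀ = D/Vd = 5200/200 ≈ 26.000 mcg/mL.
Before the 6th dose, 5 doses have been given. Superposition: Cmin = C₀·(f + f² + … + f^5).
≈ 26.000 × (0.1250 + 0.0156 + 0.0020 + 0.0002 + 0.0000) ≈ 26.000 × 0.1428 ≈ 3.713 mcg/mL.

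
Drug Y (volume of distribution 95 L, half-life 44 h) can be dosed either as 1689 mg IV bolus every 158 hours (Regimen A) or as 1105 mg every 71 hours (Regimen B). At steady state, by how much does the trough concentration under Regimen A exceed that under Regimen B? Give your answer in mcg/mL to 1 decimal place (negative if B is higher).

Regimen A: f = (1/2)^(158/44) ≈ 0.0830; Cmin,ss = (1689/95)·f/(1−f) ≈ 1.609 mcg/mL.
Regimen B: f = (1/2)^(71/44) ≈ 0.3268; Cmin,ss = (1105/95)·f/(1−f) ≈ 5.646 mcg/mL.
Difference ≈ 1.609 − 5.646 ≈ -4.037 mcg/mL.

-4.0 mcg/mL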